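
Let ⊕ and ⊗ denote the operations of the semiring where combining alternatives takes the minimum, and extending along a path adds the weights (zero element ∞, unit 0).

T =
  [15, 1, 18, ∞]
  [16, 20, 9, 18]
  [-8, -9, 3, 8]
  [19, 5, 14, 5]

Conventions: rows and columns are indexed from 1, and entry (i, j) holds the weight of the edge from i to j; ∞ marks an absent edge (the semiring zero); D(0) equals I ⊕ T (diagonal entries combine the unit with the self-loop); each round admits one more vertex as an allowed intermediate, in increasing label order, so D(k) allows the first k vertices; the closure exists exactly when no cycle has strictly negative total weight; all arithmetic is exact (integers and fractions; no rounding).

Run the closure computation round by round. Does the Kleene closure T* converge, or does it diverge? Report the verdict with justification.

D(0):
  [0, 1, 18, ∞]
  [16, 0, 9, 18]
  [-8, -9, 0, 8]
  [19, 5, 14, 0]
D(1):
  [0, 1, 18, ∞]
  [16, 0, 9, 18]
  [-8, -9, 0, 8]
  [19, 5, 14, 0]
D(2):
  [0, 1, 10, 19]
  [16, 0, 9, 18]
  [-8, -9, 0, 8]
  [19, 5, 14, 0]
D(3):
  [0, 1, 10, 18]
  [1, 0, 9, 17]
  [-8, -9, 0, 8]
  [6, 5, 14, 0]
D(4):
  [0, 1, 10, 18]
  [1, 0, 9, 17]
  [-8, -9, 0, 8]
  [6, 5, 14, 0]
Key observation: every diagonal entry stays at the unit through all rounds, so no improving cycle exists.
Answer: CONVERGES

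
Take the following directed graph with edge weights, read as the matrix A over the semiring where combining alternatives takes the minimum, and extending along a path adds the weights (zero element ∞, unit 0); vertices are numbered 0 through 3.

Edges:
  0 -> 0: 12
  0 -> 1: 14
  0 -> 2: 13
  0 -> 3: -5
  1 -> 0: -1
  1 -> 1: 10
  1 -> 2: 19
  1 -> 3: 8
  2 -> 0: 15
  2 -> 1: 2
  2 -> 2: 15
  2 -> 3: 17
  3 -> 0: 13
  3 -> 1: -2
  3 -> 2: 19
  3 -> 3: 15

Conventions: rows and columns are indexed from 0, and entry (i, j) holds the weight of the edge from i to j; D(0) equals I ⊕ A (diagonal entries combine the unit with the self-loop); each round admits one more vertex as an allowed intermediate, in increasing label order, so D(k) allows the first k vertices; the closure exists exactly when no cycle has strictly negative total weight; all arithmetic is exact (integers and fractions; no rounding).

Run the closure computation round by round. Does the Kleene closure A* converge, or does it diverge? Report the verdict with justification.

D(0):
  [0, 14, 13, -5]
  [-1, 0, 19, 8]
  [15, 2, 0, 17]
  [13, -2, 19, 0]
D(1):
  [0, 14, 13, -5]
  [-1, 0, 12, -6]
  [15, 2, 0, 10]
  [13, -2, 19, 0]
Detection: at round 2, diagonal entry (3, 3) turns strictly negative.
Key observation: the cycle 3->1->0->3 has total weight (-2) + (-1) + (-5), which is strictly negative.
Answer: DIVERGES — negative cycle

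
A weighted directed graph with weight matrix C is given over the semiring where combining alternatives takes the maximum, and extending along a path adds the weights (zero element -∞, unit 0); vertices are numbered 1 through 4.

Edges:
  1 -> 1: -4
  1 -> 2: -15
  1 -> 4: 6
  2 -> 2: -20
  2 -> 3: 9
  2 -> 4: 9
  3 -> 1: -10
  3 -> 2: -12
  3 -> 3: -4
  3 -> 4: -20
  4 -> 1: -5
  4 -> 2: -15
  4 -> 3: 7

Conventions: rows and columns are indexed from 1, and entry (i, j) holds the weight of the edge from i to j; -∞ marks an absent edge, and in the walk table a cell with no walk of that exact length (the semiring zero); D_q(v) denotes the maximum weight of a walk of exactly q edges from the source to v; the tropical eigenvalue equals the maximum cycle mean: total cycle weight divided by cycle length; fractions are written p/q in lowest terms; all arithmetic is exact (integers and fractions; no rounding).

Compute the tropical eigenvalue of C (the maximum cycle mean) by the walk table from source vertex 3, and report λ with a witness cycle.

q=0: [-∞, -∞, 0, -∞]
q=1: [-10, -12, -4, -20]
q=2: [-14, -16, -3, -3]
q=3: [-8, -15, 4, -7]
q=4: [-6, -8, 0, -2]
Optimal cycle mean attained by: cycle 2->4->3->2, total 9 + 7 + (-12), length 3.
Answer: λ = 4/3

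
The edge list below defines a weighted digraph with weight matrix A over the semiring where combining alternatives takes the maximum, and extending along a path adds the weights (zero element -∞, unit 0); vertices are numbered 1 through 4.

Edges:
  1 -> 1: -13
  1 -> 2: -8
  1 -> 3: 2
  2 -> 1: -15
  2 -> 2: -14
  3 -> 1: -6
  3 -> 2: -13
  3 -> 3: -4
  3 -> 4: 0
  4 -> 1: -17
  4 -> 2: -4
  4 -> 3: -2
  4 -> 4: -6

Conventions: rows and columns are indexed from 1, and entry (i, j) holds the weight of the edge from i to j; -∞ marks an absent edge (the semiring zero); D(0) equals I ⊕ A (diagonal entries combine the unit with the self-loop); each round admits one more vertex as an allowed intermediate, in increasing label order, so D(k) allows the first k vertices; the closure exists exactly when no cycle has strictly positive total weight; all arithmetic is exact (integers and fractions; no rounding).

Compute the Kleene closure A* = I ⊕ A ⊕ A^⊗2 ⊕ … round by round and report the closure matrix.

D(0):
  [0, -8, 2, -∞]
  [-15, 0, -∞, -∞]
  [-6, -13, 0, 0]
  [-17, -4, -2, 0]
D(1):
  [0, -8, 2, -∞]
  [-15, 0, -13, -∞]
  [-6, -13, 0, 0]
  [-17, -4, -2, 0]
D(2):
  [0, -8, 2, -∞]
  [-15, 0, -13, -∞]
  [-6, -13, 0, 0]
  [-17, -4, -2, 0]
D(3):
  [0, -8, 2, 2]
  [-15, 0, -13, -13]
  [-6, -13, 0, 0]
  [-8, -4, -2, 0]
D(4):
  [0, -2, 2, 2]
  [-15, 0, -13, -13]
  [-6, -4, 0, 0]
  [-8, -4, -2, 0]
Answer: A* = [[0, -2, 2, 2], [-15, 0, -13, -13], [-6, -4, 0, 0], [-8, -4, -2, 0]]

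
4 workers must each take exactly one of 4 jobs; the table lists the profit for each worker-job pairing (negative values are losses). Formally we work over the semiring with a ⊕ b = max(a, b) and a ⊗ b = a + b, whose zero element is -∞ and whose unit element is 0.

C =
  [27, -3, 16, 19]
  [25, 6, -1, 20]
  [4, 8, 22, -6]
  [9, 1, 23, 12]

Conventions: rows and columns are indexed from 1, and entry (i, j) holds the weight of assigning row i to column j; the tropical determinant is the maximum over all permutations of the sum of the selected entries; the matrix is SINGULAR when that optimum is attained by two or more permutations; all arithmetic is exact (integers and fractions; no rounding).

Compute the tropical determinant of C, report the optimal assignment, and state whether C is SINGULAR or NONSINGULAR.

σ = (1, 2, 3, 4): 27 + 6 + 22 + 12 = 67
σ = (1, 2, 4, 3): 27 + 6 + (-6) + 23 = 50
σ = (1, 3, 2, 4): 27 + (-1) + 8 + 12 = 46
σ = (1, 3, 4, 2): 27 + (-1) + (-6) + 1 = 21
σ = (1, 4, 2, 3): 27 + 20 + 8 + 23 = 78
σ = (1, 4, 3, 2): 27 + 20 + 22 + 1 = 70
σ = (2, 1, 3, 4): (-3) + 25 + 22 + 12 = 56
σ = (2, 1, 4, 3): (-3) + 25 + (-6) + 23 = 39
σ = (2, 3, 1, 4): (-3) + (-1) + 4 + 12 = 12
σ = (2, 3, 4, 1): (-3) + (-1) + (-6) + 9 = -1
σ = (2, 4, 1, 3): (-3) + 20 + 4 + 23 = 44
σ = (2, 4, 3, 1): (-3) + 20 + 22 + 9 = 48
σ = (3, 1, 2, 4): 16 + 25 + 8 + 12 = 61
σ = (3, 1, 4, 2): 16 + 25 + (-6) + 1 = 36
σ = (3, 2, 1, 4): 16 + 6 + 4 + 12 = 38
σ = (3, 2, 4, 1): 16 + 6 + (-6) + 9 = 25
σ = (3, 4, 1, 2): 16 + 20 + 4 + 1 = 41
σ = (3, 4, 2, 1): 16 + 20 + 8 + 9 = 53
σ = (4, 1, 2, 3): 19 + 25 + 8 + 23 = 75
σ = (4, 1, 3, 2): 19 + 25 + 22 + 1 = 67
σ = (4, 2, 1, 3): 19 + 6 + 4 + 23 = 52
σ = (4, 2, 3, 1): 19 + 6 + 22 + 9 = 56
σ = (4, 3, 1, 2): 19 + (-1) + 4 + 1 = 23
σ = (4, 3, 2, 1): 19 + (-1) + 8 + 9 = 35
Optimal value attained by: σ = (1, 4, 2, 3).
Answer: det⊕(C) = 78; verdict: NONSINGULAR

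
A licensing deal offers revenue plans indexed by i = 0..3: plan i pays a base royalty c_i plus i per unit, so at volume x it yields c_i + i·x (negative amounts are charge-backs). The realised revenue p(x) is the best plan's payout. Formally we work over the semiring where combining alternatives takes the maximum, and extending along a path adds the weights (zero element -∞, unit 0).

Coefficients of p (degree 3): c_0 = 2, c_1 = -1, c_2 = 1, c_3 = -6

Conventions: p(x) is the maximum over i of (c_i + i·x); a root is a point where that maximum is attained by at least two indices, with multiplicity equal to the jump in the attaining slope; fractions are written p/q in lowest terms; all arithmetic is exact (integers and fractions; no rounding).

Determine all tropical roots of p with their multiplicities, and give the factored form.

hull edge (i=0, c=2) to (i=2, c=1): slope -1/2, span 2
hull edge (i=2, c=1) to (i=3, c=-6): slope -7, span 1
Factored form: p(x) = -6 ⊗ (x ⊕ 1/2) ⊗ (x ⊕ 1/2) ⊗ (x ⊕ 7)
Answer: roots = 1/2 (mult 2), 7 (mult 1)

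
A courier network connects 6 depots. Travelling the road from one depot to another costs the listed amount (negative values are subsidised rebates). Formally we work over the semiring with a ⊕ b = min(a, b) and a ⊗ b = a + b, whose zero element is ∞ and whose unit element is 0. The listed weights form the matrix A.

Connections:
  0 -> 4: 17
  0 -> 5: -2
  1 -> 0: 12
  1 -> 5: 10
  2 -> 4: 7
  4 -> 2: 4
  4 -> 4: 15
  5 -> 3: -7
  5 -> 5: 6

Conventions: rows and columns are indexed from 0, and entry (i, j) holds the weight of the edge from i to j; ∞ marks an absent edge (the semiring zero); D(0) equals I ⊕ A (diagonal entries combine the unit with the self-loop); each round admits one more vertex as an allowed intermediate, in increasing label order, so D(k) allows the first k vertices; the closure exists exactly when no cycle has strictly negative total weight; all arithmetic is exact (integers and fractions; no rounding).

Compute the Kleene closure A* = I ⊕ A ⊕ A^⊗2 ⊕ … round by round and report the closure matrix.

D(0):
  [0, ∞, ∞, ∞, 17, -2]
  [12, 0, ∞, ∞, ∞, 10]
  [∞, ∞, 0, ∞, 7, ∞]
  [∞, ∞, ∞, 0, ∞, ∞]
  [∞, ∞, 4, ∞, 0, ∞]
  [∞, ∞, ∞, -7, ∞, 0]
D(1):
  [0, ∞, ∞, ∞, 17, -2]
  [12, 0, ∞, ∞, 29, 10]
  [∞, ∞, 0, ∞, 7, ∞]
  [∞, ∞, ∞, 0, ∞, ∞]
  [∞, ∞, 4, ∞, 0, ∞]
  [∞, ∞, ∞, -7, ∞, 0]
D(2):
  [0, ∞, ∞, ∞, 17, -2]
  [12, 0, ∞, ∞, 29, 10]
  [∞, ∞, 0, ∞, 7, ∞]
  [∞, ∞, ∞, 0, ∞, ∞]
  [∞, ∞, 4, ∞, 0, ∞]
  [∞, ∞, ∞, -7, ∞, 0]
D(3):
  [0, ∞, ∞, ∞, 17, -2]
  [12, 0, ∞, ∞, 29, 10]
  [∞, ∞, 0, ∞, 7, ∞]
  [∞, ∞, ∞, 0, ∞, ∞]
  [∞, ∞, 4, ∞, 0, ∞]
  [∞, ∞, ∞, -7, ∞, 0]
D(4):
  [0, ∞, ∞, ∞, 17, -2]
  [12, 0, ∞, ∞, 29, 10]
  [∞, ∞, 0, ∞, 7, ∞]
  [∞, ∞, ∞, 0, ∞, ∞]
  [∞, ∞, 4, ∞, 0, ∞]
  [∞, ∞, ∞, -7, ∞, 0]
D(5):
  [0, ∞, 21, ∞, 17, -2]
  [12, 0, 33, ∞, 29, 10]
  [∞, ∞, 0, ∞, 7, ∞]
  [∞, ∞, ∞, 0, ∞, ∞]
  [∞, ∞, 4, ∞, 0, ∞]
  [∞, ∞, ∞, -7, ∞, 0]
D(6):
  [0, ∞, 21, -9, 17, -2]
  [12, 0, 33, 3, 29, 10]
  [∞, ∞, 0, ∞, 7, ∞]
  [∞, ∞, ∞, 0, ∞, ∞]
  [∞, ∞, 4, ∞, 0, ∞]
  [∞, ∞, ∞, -7, ∞, 0]
Answer: A* = [[0, ∞, 21, -9, 17, -2], [12, 0, 33, 3, 29, 10], [∞, ∞, 0, ∞, 7, ∞], [∞, ∞, ∞, 0, ∞, ∞], [∞, ∞, 4, ∞, 0, ∞], [∞, ∞, ∞, -7, ∞, 0]]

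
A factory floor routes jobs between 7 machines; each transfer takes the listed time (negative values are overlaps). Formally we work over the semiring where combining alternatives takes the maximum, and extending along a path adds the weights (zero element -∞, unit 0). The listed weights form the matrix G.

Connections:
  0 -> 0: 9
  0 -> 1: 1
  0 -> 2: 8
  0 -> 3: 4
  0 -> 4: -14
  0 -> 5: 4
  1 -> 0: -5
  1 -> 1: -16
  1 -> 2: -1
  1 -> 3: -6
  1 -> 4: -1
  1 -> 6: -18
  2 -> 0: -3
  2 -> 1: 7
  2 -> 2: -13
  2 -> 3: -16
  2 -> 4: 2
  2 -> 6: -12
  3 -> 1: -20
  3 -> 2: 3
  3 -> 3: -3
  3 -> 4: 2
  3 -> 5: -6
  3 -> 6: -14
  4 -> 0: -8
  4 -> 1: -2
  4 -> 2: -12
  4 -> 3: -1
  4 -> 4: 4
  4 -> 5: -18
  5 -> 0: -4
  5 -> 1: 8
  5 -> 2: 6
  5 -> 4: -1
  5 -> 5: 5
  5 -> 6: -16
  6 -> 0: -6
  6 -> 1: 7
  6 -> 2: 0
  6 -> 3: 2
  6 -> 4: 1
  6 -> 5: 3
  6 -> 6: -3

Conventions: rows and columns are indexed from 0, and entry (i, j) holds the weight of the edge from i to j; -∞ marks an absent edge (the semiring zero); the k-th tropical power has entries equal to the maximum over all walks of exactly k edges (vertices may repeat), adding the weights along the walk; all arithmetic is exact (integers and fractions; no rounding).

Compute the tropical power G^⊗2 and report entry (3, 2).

G^⊗2:
  [18, 15, 17, 13, 10, 13, -4]
  [4, 6, 3, -1, 3, -1, -13]
  [6, 0, 6, 1, 6, 1, -11]
  [0, 10, 0, 1, 6, -1, -9]
  [1, 2, 2, 3, 8, -4, -15]
  [5, 13, 11, 2, 8, 10, -6]
  [3, 11, 9, 1, 6, 8, -6]
Key observation: the optimum is the walk 3->3->2, with weight (-3) + 3 = 0.
Optimal value attained by: walk 3->3->2.
Answer: (G^⊗2)[3][2] = 0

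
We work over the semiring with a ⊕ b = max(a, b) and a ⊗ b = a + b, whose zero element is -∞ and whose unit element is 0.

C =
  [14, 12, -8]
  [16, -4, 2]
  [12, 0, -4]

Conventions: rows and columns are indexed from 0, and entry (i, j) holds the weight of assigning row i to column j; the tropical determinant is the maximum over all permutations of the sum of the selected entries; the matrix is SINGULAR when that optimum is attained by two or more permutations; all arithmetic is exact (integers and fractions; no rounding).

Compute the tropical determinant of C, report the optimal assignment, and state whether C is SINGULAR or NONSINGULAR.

σ = (0, 1, 2): 14 + (-4) + (-4) = 6
σ = (0, 2, 1): 14 + 2 + 0 = 16
σ = (1, 0, 2): 12 + 16 + (-4) = 24
σ = (1, 2, 0): 12 + 2 + 12 = 26
σ = (2, 0, 1): (-8) + 16 + 0 = 8
σ = (2, 1, 0): (-8) + (-4) + 12 = 0
Optimal value attained by: σ = (1, 2, 0).
Answer: det⊕(C) = 26; verdict: NONSINGULAR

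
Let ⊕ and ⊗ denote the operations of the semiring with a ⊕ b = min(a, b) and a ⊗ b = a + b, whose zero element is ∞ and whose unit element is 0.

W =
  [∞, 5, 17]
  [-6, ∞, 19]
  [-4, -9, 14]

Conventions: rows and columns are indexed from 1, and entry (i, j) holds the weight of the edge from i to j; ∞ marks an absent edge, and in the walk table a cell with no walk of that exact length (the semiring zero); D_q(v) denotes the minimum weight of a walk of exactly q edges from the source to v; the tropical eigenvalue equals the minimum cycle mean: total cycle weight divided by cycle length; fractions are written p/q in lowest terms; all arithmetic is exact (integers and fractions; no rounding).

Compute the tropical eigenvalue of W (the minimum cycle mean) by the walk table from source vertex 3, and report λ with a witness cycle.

q=0: [∞, ∞, 0]
q=1: [-4, -9, 14]
q=2: [-15, 1, 10]
q=3: [-5, -10, 2]
Optimal cycle mean attained by: cycle 1->2->1, total 5 + (-6), length 2.
Answer: λ = -1/2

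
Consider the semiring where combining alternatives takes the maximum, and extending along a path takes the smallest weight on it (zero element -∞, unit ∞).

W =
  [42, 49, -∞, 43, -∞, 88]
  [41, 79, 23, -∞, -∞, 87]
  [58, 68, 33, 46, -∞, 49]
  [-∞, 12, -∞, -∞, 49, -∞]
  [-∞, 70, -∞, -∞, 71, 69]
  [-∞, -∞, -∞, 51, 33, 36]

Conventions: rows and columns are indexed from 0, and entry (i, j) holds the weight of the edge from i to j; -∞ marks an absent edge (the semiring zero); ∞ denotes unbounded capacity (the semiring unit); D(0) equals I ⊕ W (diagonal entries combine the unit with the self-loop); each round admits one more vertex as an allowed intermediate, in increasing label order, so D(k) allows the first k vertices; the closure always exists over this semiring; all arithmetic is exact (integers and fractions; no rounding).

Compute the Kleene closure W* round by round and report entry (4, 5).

D(0):
  [∞, 49, -∞, 43, -∞, 88]
  [41, ∞, 23, -∞, -∞, 87]
  [58, 68, ∞, 46, -∞, 49]
  [-∞, 12, -∞, ∞, 49, -∞]
  [-∞, 70, -∞, -∞, ∞, 69]
  [-∞, -∞, -∞, 51, 33, ∞]
D(1):
  [∞, 49, -∞, 43, -∞, 88]
  [41, ∞, 23, 41, -∞, 87]
  [58, 68, ∞, 46, -∞, 58]
  [-∞, 12, -∞, ∞, 49, -∞]
  [-∞, 70, -∞, -∞, ∞, 69]
  [-∞, -∞, -∞, 51, 33, ∞]
D(2):
  [∞, 49, 23, 43, -∞, 88]
  [41, ∞, 23, 41, -∞, 87]
  [58, 68, ∞, 46, -∞, 68]
  [12, 12, 12, ∞, 49, 12]
  [41, 70, 23, 41, ∞, 70]
  [-∞, -∞, -∞, 51, 33, ∞]
D(3):
  [∞, 49, 23, 43, -∞, 88]
  [41, ∞, 23, 41, -∞, 87]
  [58, 68, ∞, 46, -∞, 68]
  [12, 12, 12, ∞, 49, 12]
  [41, 70, 23, 41, ∞, 70]
  [-∞, -∞, -∞, 51, 33, ∞]
D(4):
  [∞, 49, 23, 43, 43, 88]
  [41, ∞, 23, 41, 41, 87]
  [58, 68, ∞, 46, 46, 68]
  [12, 12, 12, ∞, 49, 12]
  [41, 70, 23, 41, ∞, 70]
  [12, 12, 12, 51, 49, ∞]
D(5):
  [∞, 49, 23, 43, 43, 88]
  [41, ∞, 23, 41, 41, 87]
  [58, 68, ∞, 46, 46, 68]
  [41, 49, 23, ∞, 49, 49]
  [41, 70, 23, 41, ∞, 70]
  [41, 49, 23, 51, 49, ∞]
D(6):
  [∞, 49, 23, 51, 49, 88]
  [41, ∞, 23, 51, 49, 87]
  [58, 68, ∞, 51, 49, 68]
  [41, 49, 23, ∞, 49, 49]
  [41, 70, 23, 51, ∞, 70]
  [41, 49, 23, 51, 49, ∞]
Answer: W*[4][5] = 70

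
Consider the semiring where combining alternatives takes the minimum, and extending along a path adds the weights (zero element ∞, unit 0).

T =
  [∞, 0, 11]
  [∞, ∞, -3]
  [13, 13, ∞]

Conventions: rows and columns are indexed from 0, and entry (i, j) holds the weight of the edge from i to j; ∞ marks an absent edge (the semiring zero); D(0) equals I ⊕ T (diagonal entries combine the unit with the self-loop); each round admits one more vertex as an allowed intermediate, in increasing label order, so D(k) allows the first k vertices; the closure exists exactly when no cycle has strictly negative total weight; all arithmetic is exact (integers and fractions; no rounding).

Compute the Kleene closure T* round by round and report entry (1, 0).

D(0):
  [0, 0, 11]
  [∞, 0, -3]
  [13, 13, 0]
D(1):
  [0, 0, 11]
  [∞, 0, -3]
  [13, 13, 0]
D(2):
  [0, 0, -3]
  [∞, 0, -3]
  [13, 13, 0]
D(3):
  [0, 0, -3]
  [10, 0, -3]
  [13, 13, 0]
Answer: T*[1][0] = 10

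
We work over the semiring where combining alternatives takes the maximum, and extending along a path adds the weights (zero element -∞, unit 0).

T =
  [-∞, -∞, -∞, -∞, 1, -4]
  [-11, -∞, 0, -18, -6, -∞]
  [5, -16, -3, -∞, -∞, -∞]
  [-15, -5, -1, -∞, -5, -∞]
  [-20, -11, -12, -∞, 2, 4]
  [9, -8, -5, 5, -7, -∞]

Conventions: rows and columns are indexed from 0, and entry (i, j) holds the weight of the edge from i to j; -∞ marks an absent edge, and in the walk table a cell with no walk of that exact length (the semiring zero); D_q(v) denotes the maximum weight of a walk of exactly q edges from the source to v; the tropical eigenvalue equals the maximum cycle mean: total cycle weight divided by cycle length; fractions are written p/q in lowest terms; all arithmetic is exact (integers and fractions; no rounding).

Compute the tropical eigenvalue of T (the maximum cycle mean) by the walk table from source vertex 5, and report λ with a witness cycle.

q=0: [-∞, -∞, -∞, -∞, -∞, 0]
q=1: [9, -8, -5, 5, -7, -∞]
q=2: [0, 0, 4, -26, 10, 5]
q=3: [14, -1, 1, 10, 12, 14]
q=4: [23, 6, 9, 19, 15, 16]
q=5: [25, 14, 18, 21, 24, 19]
q=6: [28, 16, 20, 24, 26, 28]
Optimal cycle mean attained by: cycle 0->4->5->0, total 1 + 4 + 9, length 3.
Answer: λ = 14/3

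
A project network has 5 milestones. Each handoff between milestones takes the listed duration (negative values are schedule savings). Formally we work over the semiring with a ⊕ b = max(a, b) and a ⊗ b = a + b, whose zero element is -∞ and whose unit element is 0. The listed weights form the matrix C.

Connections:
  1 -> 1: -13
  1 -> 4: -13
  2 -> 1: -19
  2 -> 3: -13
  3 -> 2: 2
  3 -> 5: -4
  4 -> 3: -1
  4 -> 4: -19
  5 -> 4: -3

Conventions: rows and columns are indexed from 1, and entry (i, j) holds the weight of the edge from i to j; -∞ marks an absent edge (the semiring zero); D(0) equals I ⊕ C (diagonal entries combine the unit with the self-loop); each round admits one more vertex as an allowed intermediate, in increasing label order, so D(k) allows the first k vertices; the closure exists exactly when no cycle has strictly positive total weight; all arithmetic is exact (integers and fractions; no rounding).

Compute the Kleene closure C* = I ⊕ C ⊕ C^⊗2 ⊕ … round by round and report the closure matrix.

D(0):
  [0, -∞, -∞, -13, -∞]
  [-19, 0, -13, -∞, -∞]
  [-∞, 2, 0, -∞, -4]
  [-∞, -∞, -1, 0, -∞]
  [-∞, -∞, -∞, -3, 0]
D(1):
  [0, -∞, -∞, -13, -∞]
  [-19, 0, -13, -32, -∞]
  [-∞, 2, 0, -∞, -4]
  [-∞, -∞, -1, 0, -∞]
  [-∞, -∞, -∞, -3, 0]
D(2):
  [0, -∞, -∞, -13, -∞]
  [-19, 0, -13, -32, -∞]
  [-17, 2, 0, -30, -4]
  [-∞, -∞, -1, 0, -∞]
  [-∞, -∞, -∞, -3, 0]
D(3):
  [0, -∞, -∞, -13, -∞]
  [-19, 0, -13, -32, -17]
  [-17, 2, 0, -30, -4]
  [-18, 1, -1, 0, -5]
  [-∞, -∞, -∞, -3, 0]
D(4):
  [0, -12, -14, -13, -18]
  [-19, 0, -13, -32, -17]
  [-17, 2, 0, -30, -4]
  [-18, 1, -1, 0, -5]
  [-21, -2, -4, -3, 0]
D(5):
  [0, -12, -14, -13, -18]
  [-19, 0, -13, -20, -17]
  [-17, 2, 0, -7, -4]
  [-18, 1, -1, 0, -5]
  [-21, -2, -4, -3, 0]
Answer: C* = [[0, -12, -14, -13, -18], [-19, 0, -13, -20, -17], [-17, 2, 0, -7, -4], [-18, 1, -1, 0, -5], [-21, -2, -4, -3, 0]]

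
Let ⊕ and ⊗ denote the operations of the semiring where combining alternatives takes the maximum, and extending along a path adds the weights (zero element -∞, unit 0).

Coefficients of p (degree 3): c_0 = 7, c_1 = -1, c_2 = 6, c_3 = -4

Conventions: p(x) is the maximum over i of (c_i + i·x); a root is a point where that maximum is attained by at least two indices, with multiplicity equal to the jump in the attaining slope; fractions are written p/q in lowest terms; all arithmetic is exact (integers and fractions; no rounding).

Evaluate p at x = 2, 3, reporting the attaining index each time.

p(2) = max(7+0·2=7, -1+1·2=1, 6+2·2=10, -4+3·2=2) = 10 (attained by i=2)
p(3) = max(7+0·3=7, -1+1·3=2, 6+2·3=12, -4+3·3=5) = 12 (attained by i=2)
Answer: p(2) = 10; p(3) = 12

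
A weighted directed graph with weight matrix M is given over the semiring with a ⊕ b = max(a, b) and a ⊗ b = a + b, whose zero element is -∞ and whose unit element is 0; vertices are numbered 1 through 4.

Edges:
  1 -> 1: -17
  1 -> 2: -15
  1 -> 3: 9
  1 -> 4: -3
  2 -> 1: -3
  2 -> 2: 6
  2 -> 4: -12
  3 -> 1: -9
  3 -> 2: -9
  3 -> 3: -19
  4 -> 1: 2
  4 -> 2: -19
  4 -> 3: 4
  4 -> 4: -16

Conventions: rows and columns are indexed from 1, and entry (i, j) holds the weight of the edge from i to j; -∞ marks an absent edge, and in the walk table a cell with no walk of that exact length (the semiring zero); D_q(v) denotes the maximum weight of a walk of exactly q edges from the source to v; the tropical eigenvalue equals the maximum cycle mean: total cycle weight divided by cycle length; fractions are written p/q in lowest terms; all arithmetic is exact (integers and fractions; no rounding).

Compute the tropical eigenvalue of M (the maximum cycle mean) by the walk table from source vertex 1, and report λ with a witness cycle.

q=0: [0, -∞, -∞, -∞]
q=1: [-17, -15, 9, -3]
q=2: [0, 0, 1, -19]
q=3: [-3, 6, 9, -3]
q=4: [3, 12, 6, -6]
Optimal cycle mean attained by: cycle 2->2, total 6, length 1.
Answer: λ = 6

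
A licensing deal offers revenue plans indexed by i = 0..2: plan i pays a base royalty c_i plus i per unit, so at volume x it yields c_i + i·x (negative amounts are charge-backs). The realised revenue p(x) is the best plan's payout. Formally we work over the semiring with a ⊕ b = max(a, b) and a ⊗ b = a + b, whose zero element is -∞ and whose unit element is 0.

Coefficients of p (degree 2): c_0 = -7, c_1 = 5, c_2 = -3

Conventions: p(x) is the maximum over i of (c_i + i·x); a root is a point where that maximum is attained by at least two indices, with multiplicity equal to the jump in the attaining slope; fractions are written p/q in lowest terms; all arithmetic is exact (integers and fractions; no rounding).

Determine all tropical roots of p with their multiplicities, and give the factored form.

hull edge (i=0, c=-7) to (i=1, c=5): slope 12, span 1
hull edge (i=1, c=5) to (i=2, c=-3): slope -8, span 1
Factored form: p(x) = -3 ⊗ (x ⊕ (-12)) ⊗ (x ⊕ 8)
Answer: roots = -12 (mult 1), 8 (mult 1)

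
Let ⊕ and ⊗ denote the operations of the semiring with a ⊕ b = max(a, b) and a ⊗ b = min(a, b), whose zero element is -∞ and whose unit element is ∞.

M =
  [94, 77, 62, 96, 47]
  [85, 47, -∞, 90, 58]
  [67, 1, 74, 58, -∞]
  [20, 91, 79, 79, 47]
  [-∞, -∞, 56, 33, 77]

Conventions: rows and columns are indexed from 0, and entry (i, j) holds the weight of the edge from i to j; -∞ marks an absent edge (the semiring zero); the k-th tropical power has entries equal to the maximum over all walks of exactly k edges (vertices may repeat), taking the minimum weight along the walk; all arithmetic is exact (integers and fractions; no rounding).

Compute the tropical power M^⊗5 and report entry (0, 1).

M^⊗2:
  [94, 91, 79, 94, 58]
  [85, 90, 79, 85, 58]
  [67, 67, 74, 67, 47]
  [85, 79, 79, 90, 58]
  [56, 33, 56, 56, 77]
M^⊗3:
  [94, 91, 79, 94, 58]
  [85, 85, 79, 90, 58]
  [67, 67, 74, 67, 58]
  [85, 90, 79, 85, 58]
  [56, 56, 56, 56, 77]
M^⊗4:
  [94, 91, 79, 94, 58]
  [85, 90, 79, 85, 58]
  [67, 67, 74, 67, 58]
  [85, 85, 79, 90, 58]
  [56, 56, 56, 56, 77]
M^⊗5:
  [94, 91, 79, 94, 58]
  [85, 85, 79, 90, 58]
  [67, 67, 74, 67, 58]
  [85, 90, 79, 85, 58]
  [56, 56, 56, 56, 77]
Key observation: the optimum is the walk 0->0->0->0->3->1, with weight 94 min 94 min 94 min 96 min 91 = 91.
Optimal value attained by: walk 0->0->0->0->3->1.
Answer: (M^⊗5)[0][1] = 91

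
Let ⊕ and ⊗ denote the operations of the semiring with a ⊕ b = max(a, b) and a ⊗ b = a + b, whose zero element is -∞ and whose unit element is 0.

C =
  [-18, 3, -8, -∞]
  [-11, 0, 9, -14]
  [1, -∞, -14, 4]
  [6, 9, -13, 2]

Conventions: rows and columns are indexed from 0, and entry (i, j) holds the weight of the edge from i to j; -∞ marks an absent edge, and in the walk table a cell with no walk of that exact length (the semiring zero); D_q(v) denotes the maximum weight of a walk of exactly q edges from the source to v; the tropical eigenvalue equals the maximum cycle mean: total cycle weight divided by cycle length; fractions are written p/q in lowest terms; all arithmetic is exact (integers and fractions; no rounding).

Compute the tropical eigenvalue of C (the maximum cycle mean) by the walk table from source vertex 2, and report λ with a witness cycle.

q=0: [-∞, -∞, 0, -∞]
q=1: [1, -∞, -14, 4]
q=2: [10, 13, -7, 6]
q=3: [12, 15, 22, 8]
q=4: [23, 17, 24, 26]
Optimal cycle mean attained by: cycle 1->2->3->1, total 9 + 4 + 9, length 3.
Answer: λ = 22/3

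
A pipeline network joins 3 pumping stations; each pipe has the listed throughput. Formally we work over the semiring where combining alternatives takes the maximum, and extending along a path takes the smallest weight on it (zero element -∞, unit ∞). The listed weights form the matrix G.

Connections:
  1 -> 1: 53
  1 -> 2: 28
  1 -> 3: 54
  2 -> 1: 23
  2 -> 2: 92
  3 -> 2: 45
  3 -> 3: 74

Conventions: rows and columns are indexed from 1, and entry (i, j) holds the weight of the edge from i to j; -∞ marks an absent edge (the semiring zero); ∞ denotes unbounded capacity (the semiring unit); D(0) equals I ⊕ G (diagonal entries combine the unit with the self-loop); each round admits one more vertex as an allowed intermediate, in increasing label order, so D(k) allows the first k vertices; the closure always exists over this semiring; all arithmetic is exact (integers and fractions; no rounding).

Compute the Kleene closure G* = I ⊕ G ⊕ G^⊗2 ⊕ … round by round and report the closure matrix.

D(0):
  [∞, 28, 54]
  [23, ∞, -∞]
  [-∞, 45, ∞]
D(1):
  [∞, 28, 54]
  [23, ∞, 23]
  [-∞, 45, ∞]
D(2):
  [∞, 28, 54]
  [23, ∞, 23]
  [23, 45, ∞]
D(3):
  [∞, 45, 54]
  [23, ∞, 23]
  [23, 45, ∞]
Answer: G* = [[∞, 45, 54], [23, ∞, 23], [23, 45, ∞]]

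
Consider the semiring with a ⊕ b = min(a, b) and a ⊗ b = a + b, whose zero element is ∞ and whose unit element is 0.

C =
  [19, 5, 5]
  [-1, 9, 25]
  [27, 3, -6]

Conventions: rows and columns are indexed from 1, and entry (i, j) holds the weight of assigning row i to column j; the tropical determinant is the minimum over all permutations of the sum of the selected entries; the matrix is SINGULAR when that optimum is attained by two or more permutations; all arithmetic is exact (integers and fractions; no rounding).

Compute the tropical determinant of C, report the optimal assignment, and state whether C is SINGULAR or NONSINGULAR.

σ = (1, 2, 3): 19 + 9 + (-6) = 22
σ = (1, 3, 2): 19 + 25 + 3 = 47
σ = (2, 1, 3): 5 + (-1) + (-6) = -2
σ = (2, 3, 1): 5 + 25 + 27 = 57
σ = (3, 1, 2): 5 + (-1) + 3 = 7
σ = (3, 2, 1): 5 + 9 + 27 = 41
Optimal value attained by: σ = (2, 1, 3).
Answer: det⊕(C) = -2; verdict: NONSINGULAR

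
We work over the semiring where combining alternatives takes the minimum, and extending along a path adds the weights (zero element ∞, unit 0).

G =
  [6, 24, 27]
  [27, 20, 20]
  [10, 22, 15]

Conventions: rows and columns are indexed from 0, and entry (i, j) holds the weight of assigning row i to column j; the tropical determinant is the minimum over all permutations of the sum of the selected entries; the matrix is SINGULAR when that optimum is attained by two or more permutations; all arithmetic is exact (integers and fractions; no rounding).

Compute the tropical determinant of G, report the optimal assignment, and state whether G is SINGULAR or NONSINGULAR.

σ = (0, 1, 2): 6 + 20 + 15 = 41
σ = (0, 2, 1): 6 + 20 + 22 = 48
σ = (1, 0, 2): 24 + 27 + 15 = 66
σ = (1, 2, 0): 24 + 20 + 10 = 54
σ = (2, 0, 1): 27 + 27 + 22 = 76
σ = (2, 1, 0): 27 + 20 + 10 = 57
Optimal value attained by: σ = (0, 1, 2).
Answer: det⊕(G) = 41; verdict: NONSINGULAR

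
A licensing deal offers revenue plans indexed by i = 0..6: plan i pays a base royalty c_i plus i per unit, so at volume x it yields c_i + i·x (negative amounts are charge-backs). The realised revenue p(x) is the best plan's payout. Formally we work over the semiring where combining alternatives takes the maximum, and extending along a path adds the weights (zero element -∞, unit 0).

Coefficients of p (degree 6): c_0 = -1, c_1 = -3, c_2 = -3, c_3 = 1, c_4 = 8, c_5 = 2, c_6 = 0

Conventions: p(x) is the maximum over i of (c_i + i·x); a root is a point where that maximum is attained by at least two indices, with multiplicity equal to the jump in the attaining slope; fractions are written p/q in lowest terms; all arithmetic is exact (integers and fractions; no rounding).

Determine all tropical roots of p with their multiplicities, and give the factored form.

hull edge (i=0, c=-1) to (i=4, c=8): slope 9/4, span 4
hull edge (i=4, c=8) to (i=6, c=0): slope -4, span 2
Factored form: p(x) = 0 ⊗ (x ⊕ (-9/4)) ⊗ (x ⊕ (-9/4)) ⊗ (x ⊕ (-9/4)) ⊗ (x ⊕ (-9/4)) ⊗ (x ⊕ 4) ⊗ (x ⊕ 4)
Answer: roots = -9/4 (mult 4), 4 (mult 2)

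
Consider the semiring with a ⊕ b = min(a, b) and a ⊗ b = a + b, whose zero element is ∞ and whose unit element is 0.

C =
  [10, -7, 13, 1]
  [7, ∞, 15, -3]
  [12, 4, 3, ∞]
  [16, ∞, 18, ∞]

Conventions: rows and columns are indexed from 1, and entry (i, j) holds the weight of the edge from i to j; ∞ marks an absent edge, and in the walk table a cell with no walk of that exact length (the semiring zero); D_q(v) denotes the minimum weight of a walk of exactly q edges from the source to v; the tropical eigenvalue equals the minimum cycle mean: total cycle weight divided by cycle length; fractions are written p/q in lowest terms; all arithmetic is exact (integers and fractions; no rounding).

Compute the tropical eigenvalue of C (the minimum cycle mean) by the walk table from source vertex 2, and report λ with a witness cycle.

q=0: [∞, 0, ∞, ∞]
q=1: [7, ∞, 15, -3]
q=2: [13, 0, 15, 8]
q=3: [7, 6, 15, -3]
q=4: [13, 0, 15, 3]
Optimal cycle mean attained by: cycle 1->2->1, total (-7) + 7, length 2.
Answer: λ = 0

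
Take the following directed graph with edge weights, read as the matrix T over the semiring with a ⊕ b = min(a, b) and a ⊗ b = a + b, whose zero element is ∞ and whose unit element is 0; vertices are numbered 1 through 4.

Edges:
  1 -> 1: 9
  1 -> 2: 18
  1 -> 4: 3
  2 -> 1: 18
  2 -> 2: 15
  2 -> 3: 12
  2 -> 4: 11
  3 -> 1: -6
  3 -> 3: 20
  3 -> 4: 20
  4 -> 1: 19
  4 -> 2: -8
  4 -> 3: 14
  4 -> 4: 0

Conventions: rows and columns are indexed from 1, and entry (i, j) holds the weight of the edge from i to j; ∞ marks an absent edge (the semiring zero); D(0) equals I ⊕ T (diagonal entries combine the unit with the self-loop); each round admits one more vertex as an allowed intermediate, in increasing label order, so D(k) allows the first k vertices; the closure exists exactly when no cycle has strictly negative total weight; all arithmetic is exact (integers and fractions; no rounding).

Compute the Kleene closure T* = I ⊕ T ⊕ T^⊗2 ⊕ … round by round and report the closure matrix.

D(0):
  [0, 18, ∞, 3]
  [18, 0, 12, 11]
  [-6, ∞, 0, 20]
  [19, -8, 14, 0]
D(1):
  [0, 18, ∞, 3]
  [18, 0, 12, 11]
  [-6, 12, 0, -3]
  [19, -8, 14, 0]
D(2):
  [0, 18, 30, 3]
  [18, 0, 12, 11]
  [-6, 12, 0, -3]
  [10, -8, 4, 0]
D(3):
  [0, 18, 30, 3]
  [6, 0, 12, 9]
  [-6, 12, 0, -3]
  [-2, -8, 4, 0]
D(4):
  [0, -5, 7, 3]
  [6, 0, 12, 9]
  [-6, -11, 0, -3]
  [-2, -8, 4, 0]
Answer: T* = [[0, -5, 7, 3], [6, 0, 12, 9], [-6, -11, 0, -3], [-2, -8, 4, 0]]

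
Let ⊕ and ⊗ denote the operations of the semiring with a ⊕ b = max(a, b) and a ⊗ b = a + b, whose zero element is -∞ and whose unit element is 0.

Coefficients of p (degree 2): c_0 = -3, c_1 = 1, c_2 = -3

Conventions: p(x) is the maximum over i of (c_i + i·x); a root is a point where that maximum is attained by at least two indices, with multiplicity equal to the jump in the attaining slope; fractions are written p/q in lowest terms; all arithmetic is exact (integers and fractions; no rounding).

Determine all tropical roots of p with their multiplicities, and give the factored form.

hull edge (i=0, c=-3) to (i=1, c=1): slope 4, span 1
hull edge (i=1, c=1) to (i=2, c=-3): slope -4, span 1
Factored form: p(x) = -3 ⊗ (x ⊕ (-4)) ⊗ (x ⊕ 4)
Answer: roots = -4 (mult 1), 4 (mult 1)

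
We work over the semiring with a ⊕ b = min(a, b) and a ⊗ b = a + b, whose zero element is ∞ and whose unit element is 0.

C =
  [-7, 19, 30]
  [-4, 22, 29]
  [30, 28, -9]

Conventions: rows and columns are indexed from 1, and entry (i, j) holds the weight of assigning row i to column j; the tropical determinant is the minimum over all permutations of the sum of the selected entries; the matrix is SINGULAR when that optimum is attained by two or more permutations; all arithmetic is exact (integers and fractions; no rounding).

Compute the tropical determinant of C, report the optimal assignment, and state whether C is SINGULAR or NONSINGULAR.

σ = (1, 2, 3): (-7) + 22 + (-9) = 6
σ = (1, 3, 2): (-7) + 29 + 28 = 50
σ = (2, 1, 3): 19 + (-4) + (-9) = 6
σ = (2, 3, 1): 19 + 29 + 30 = 78
σ = (3, 1, 2): 30 + (-4) + 28 = 54
σ = (3, 2, 1): 30 + 22 + 30 = 82
Optimal value attained by: σ = (1, 2, 3).
Answer: det⊕(C) = 6; verdict: SINGULAR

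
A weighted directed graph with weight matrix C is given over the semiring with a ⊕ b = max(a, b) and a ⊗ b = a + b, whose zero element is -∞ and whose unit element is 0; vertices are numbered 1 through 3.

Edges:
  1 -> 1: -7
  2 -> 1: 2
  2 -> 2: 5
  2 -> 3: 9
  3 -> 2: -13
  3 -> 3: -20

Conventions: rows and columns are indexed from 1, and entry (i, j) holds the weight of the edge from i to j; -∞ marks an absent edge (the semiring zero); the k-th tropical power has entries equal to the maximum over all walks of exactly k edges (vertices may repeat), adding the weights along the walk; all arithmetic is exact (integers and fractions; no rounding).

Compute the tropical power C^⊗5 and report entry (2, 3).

C^⊗2:
  [-14, -∞, -∞]
  [7, 10, 14]
  [-11, -8, -4]
C^⊗3:
  [-21, -∞, -∞]
  [12, 15, 19]
  [-6, -3, 1]
C^⊗4:
  [-28, -∞, -∞]
  [17, 20, 24]
  [-1, 2, 6]
C^⊗5:
  [-35, -∞, -∞]
  [22, 25, 29]
  [4, 7, 11]
Key observation: the optimum is the walk 2->2->2->2->2->3, with weight 5 + 5 + 5 + 5 + 9 = 29.
Optimal value attained by: walk 2->2->2->2->2->3.
Answer: (C^⊗5)[2][3] = 29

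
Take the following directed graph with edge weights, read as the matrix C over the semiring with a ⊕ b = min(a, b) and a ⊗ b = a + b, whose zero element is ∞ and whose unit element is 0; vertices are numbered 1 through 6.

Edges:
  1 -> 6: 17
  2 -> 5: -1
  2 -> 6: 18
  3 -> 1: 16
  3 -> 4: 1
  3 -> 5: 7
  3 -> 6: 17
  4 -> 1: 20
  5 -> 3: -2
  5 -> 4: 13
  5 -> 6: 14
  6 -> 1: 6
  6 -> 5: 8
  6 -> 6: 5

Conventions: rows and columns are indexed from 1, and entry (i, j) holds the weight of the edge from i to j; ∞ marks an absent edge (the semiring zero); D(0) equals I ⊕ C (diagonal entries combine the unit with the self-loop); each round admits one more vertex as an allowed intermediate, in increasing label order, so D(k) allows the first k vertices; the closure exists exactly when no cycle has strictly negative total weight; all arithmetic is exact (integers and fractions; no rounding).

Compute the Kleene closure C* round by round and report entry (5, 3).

D(0):
  [0, ∞, ∞, ∞, ∞, 17]
  [∞, 0, ∞, ∞, -1, 18]
  [16, ∞, 0, 1, 7, 17]
  [20, ∞, ∞, 0, ∞, ∞]
  [∞, ∞, -2, 13, 0, 14]
  [6, ∞, ∞, ∞, 8, 0]
D(1):
  [0, ∞, ∞, ∞, ∞, 17]
  [∞, 0, ∞, ∞, -1, 18]
  [16, ∞, 0, 1, 7, 17]
  [20, ∞, ∞, 0, ∞, 37]
  [∞, ∞, -2, 13, 0, 14]
  [6, ∞, ∞, ∞, 8, 0]
D(2):
  [0, ∞, ∞, ∞, ∞, 17]
  [∞, 0, ∞, ∞, -1, 18]
  [16, ∞, 0, 1, 7, 17]
  [20, ∞, ∞, 0, ∞, 37]
  [∞, ∞, -2, 13, 0, 14]
  [6, ∞, ∞, ∞, 8, 0]
D(3):
  [0, ∞, ∞, ∞, ∞, 17]
  [∞, 0, ∞, ∞, -1, 18]
  [16, ∞, 0, 1, 7, 17]
  [20, ∞, ∞, 0, ∞, 37]
  [14, ∞, -2, -1, 0, 14]
  [6, ∞, ∞, ∞, 8, 0]
D(4):
  [0, ∞, ∞, ∞, ∞, 17]
  [∞, 0, ∞, ∞, -1, 18]
  [16, ∞, 0, 1, 7, 17]
  [20, ∞, ∞, 0, ∞, 37]
  [14, ∞, -2, -1, 0, 14]
  [6, ∞, ∞, ∞, 8, 0]
D(5):
  [0, ∞, ∞, ∞, ∞, 17]
  [13, 0, -3, -2, -1, 13]
  [16, ∞, 0, 1, 7, 17]
  [20, ∞, ∞, 0, ∞, 37]
  [14, ∞, -2, -1, 0, 14]
  [6, ∞, 6, 7, 8, 0]
D(6):
  [0, ∞, 23, 24, 25, 17]
  [13, 0, -3, -2, -1, 13]
  [16, ∞, 0, 1, 7, 17]
  [20, ∞, 43, 0, 45, 37]
  [14, ∞, -2, -1, 0, 14]
  [6, ∞, 6, 7, 8, 0]
Answer: C*[5][3] = -2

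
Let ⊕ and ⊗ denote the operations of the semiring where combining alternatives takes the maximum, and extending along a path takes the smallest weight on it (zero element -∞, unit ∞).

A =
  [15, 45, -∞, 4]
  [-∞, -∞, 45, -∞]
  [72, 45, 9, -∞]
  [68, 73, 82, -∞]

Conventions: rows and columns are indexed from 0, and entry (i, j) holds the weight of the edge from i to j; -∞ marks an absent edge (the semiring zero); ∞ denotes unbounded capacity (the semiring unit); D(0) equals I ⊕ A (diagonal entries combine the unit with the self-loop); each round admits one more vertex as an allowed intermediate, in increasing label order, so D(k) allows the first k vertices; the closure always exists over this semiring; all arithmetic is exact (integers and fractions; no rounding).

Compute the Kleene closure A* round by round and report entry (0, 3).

D(0):
  [∞, 45, -∞, 4]
  [-∞, ∞, 45, -∞]
  [72, 45, ∞, -∞]
  [68, 73, 82, ∞]
D(1):
  [∞, 45, -∞, 4]
  [-∞, ∞, 45, -∞]
  [72, 45, ∞, 4]
  [68, 73, 82, ∞]
D(2):
  [∞, 45, 45, 4]
  [-∞, ∞, 45, -∞]
  [72, 45, ∞, 4]
  [68, 73, 82, ∞]
D(3):
  [∞, 45, 45, 4]
  [45, ∞, 45, 4]
  [72, 45, ∞, 4]
  [72, 73, 82, ∞]
D(4):
  [∞, 45, 45, 4]
  [45, ∞, 45, 4]
  [72, 45, ∞, 4]
  [72, 73, 82, ∞]
Answer: A*[0][3] = 4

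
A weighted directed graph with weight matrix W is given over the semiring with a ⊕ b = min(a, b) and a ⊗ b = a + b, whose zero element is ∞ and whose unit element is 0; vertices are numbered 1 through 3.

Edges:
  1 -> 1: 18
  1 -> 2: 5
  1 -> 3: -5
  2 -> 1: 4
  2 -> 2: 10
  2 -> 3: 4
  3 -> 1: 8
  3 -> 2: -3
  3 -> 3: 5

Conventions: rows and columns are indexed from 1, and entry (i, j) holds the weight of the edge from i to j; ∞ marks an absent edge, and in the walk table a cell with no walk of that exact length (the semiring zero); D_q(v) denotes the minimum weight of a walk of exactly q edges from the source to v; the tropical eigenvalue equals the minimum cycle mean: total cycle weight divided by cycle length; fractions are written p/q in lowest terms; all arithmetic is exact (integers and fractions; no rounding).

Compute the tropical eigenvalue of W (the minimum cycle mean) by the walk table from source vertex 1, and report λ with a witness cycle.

q=0: [0, ∞, ∞]
q=1: [18, 5, -5]
q=2: [3, -8, 0]
q=3: [-4, -3, -4]
Optimal cycle mean attained by: cycle 1->3->2->1, total (-5) + (-3) + 4, length 3.
Answer: λ = -4/3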